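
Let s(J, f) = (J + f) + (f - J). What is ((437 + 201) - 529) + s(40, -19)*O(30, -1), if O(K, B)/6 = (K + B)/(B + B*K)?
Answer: 9991/31 ≈ 322.29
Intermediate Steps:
O(K, B) = 6*(B + K)/(B + B*K) (O(K, B) = 6*((K + B)/(B + B*K)) = 6*((B + K)/(B + B*K)) = 6*(B + K)/(B + B*K))
s(J, f) = 2*f
((437 + 201) - 529) + s(40, -19)*O(30, -1) = ((437 + 201) - 529) + (2*(-19))*(6*(-1 + 30)/(-1*(1 + 30))) = (638 - 529) - 228*(-1)*29/31 = 109 - 228*(-1)*29/31 = 109 - 38*(-174/31) = 109 + 6612/31 = 9991/31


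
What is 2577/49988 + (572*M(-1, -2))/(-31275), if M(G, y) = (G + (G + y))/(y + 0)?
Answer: 23409403/1563374700 ≈ 0.014974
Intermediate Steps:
M(G, y) = (y + 2*G)/y
2577/49988 + (572*M(-1, -2))/(-31275) = 2577/49988 + (572*((-2 + 2*(-1))/(-2)))/(-31275) = 2577*(1/49988) + (572*(-(-2 - 2)/2))*(-1/31275) = 2577/49988 + (572*(-1/2*(-4)))*(-1/31275) = 2577/49988 + (572*2)*(-1/31275) = 2577/49988 + 1144*(-1/31275) = 2577/49988 - 1144/31275 = 23409403/1563374700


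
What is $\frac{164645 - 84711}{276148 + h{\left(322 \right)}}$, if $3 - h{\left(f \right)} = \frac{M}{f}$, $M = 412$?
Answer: $\frac{12869374}{44460105} \approx 0.28946$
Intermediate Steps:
$h{\left(f \right)} = 3 - \frac{412}{f}$
$\frac{164645 - 84711}{276148 + h{\left(322 \right)}} = \frac{164645 - 84711}{276148 + \left(3 - \frac{412}{322}\right)} = \frac{79934}{276148 + \left(3 - \frac{206}{161}\right)} = \frac{79934}{276148 + \frac{277}{161}} = \frac{79934}{\frac{44460105}{161}} = 79934 \cdot \frac{161}{44460105} = \frac{12869374}{44460105}$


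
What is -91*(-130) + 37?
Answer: 11867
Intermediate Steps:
-91*(-130) + 37 = 11830 + 37 = 11867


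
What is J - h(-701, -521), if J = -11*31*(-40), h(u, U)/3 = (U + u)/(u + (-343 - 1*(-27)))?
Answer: 4622738/339 ≈ 13636.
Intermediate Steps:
h(u, U) = 3*(U + u)/(-316 + u) (h(u, U) = 3*((U + u)/(u + (-343 - 1*(-27)))) = 3*((U + u)/(u + (-343 + 27))) = 3*((U + u)/(u - 316)) = 3*((U + u)/(-316 + u)) = 3*(U + u)/(-316 + u))
J = 13640 (J = -341*(-40) = 13640)
J - h(-701, -521) = 13640 - 3*(-521 - 701)/(-316 - 701) = 13640 - 3*(-1222)/(-1017) = 13640 - 3*(-1)*(-1222)/1017 = 13640 - 1*1222/339 = 13640 - 1222/339 = 4622738/339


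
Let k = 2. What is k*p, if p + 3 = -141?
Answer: -288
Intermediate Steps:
p = -144 (p = -3 - 141 = -144)
k*p = 2*(-144) = -288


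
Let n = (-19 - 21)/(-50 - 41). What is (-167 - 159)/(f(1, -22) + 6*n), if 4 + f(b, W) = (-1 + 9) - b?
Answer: -29666/513 ≈ -57.828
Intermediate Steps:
f(b, W) = 4 - b (f(b, W) = -4 + ((-1 + 9) - b) = -4 + (8 - b) = 4 - b)
n = 40/91 (n = -40/(-91) = -40*(-1/91) = 40/91 ≈ 0.43956)
(-167 - 159)/(f(1, -22) + 6*n) = (-167 - 159)/((4 - 1*1) + 6*(40/91)) = -326/((4 - 1) + 240/91) = -326/(3 + 240/91) = -326/513/91 = -326*91/513 = -29666/513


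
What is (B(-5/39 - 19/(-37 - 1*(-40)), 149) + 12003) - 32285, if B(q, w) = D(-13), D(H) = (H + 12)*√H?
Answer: -20282 - I*√13 ≈ -20282.0 - 3.6056*I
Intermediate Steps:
D(H) = √H*(12 + H) (D(H) = (12 + H)*√H = √H*(12 + H))
B(q, w) = -I*√13 (B(q, w) = √(-13)*(12 - 13) = (I*√13)*(-1) = -I*√13)
(B(-5/39 - 19/(-37 - 1*(-40)), 149) + 12003) - 32285 = (-I*√13 + 12003) - 32285 = (12003 - I*√13) - 32285 = -20282 - I*√13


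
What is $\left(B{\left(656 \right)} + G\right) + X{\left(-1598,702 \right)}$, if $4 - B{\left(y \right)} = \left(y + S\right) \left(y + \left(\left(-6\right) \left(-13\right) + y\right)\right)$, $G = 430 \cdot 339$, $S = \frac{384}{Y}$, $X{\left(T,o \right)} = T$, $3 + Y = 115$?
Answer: $- \frac{5407008}{7} \approx -7.7243 \cdot 10^{5}$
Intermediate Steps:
$Y = 112$ ($Y = -3 + 115 = 112$)
$S = \frac{24}{7}$ ($S = \frac{384}{112} = 384 \cdot \frac{1}{112} = \frac{24}{7} \approx 3.4286$)
$G = 145770$
$B{\left(y \right)} = 4 - \left(78 + 2 y\right) \left(\frac{24}{7} + y\right)$ ($B{\left(y \right)} = 4 - \left(y + \frac{24}{7}\right) \left(y + \left(\left(-6\right) \left(-13\right) + y\right)\right) = 4 - \left(\frac{24}{7} + y\right) \left(y + \left(78 + y\right)\right) = 4 - \left(\frac{24}{7} + y\right) \left(78 + 2 y\right) = 4 - \left(78 + 2 y\right) \left(\frac{24}{7} + y\right)$)
$\left(B{\left(656 \right)} + G\right) + X{\left(-1598,702 \right)} = \left(\left(- \frac{1844}{7} - 2 \cdot 656^{2} - \frac{389664}{7}\right) + 145770\right) - 1598 = \left(\left(- \frac{1844}{7} - 860672 - \frac{389664}{7}\right) + 145770\right) - 1598 = \left(- \frac{6416212}{7} + 145770\right) - 1598 = - \frac{5395822}{7} - 1598 = - \frac{5407008}{7}$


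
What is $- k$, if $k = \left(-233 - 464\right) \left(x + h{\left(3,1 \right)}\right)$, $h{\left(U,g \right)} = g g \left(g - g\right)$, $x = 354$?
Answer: $246738$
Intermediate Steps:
$h{\left(U,g \right)} = 0$ ($h{\left(U,g \right)} = g^{2} \cdot 0 = 0$)
$k = -246738$ ($k = \left(-233 - 464\right) \left(354 + 0\right) = \left(-697\right) 354 = -246738$)
$- k = \left(-1\right) \left(-246738\right) = 246738$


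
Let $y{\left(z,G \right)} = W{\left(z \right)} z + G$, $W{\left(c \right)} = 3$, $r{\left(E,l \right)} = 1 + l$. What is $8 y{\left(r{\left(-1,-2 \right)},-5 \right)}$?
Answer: $-64$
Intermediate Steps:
$y{\left(z,G \right)} = G + 3 z$ ($y{\left(z,G \right)} = 3 z + G = G + 3 z$)
$8 y{\left(r{\left(-1,-2 \right)},-5 \right)} = 8 \left(-5 + 3 \left(1 - 2\right)\right) = 8 \left(-5 + 3 \left(-1\right)\right) = 8 \left(-5 - 3\right) = 8 \left(-8\right) = -64$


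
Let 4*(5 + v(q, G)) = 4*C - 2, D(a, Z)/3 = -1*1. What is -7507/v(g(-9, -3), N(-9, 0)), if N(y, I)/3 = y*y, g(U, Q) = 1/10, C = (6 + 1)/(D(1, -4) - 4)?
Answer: 15014/13 ≈ 1154.9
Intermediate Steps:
D(a, Z) = -3 (D(a, Z) = 3*(-1*1) = 3*(-1) = -3)
C = -1 (C = (6 + 1)/(-3 - 4) = 7/(-7) = 7*(-⅐) = -1)
g(U, Q) = ⅒ (g(U, Q) = 1*(⅒) = ⅒)
N(y, I) = 3*y² (N(y, I) = 3*(y*y) = 3*y²)
v(q, G) = -13/2 (v(q, G) = -5 + (4*(-1) - 2)/4 = -5 + (-4 - 2)/4 = -5 + (¼)*(-6) = -5 - 3/2 = -13/2)
-7507/v(g(-9, -3), N(-9, 0)) = -7507/(-13/2) = -7507*(-2/13) = 15014/13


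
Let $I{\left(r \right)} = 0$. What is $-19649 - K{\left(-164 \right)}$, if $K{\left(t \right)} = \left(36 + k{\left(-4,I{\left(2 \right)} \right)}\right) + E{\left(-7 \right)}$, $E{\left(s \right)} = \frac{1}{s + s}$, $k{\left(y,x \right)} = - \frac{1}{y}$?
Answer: $- \frac{551185}{28} \approx -19685.0$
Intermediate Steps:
$E{\left(s \right)} = \frac{1}{2 s}$
$K{\left(t \right)} = \frac{1013}{28}$ ($K{\left(t \right)} = \left(36 - \frac{1}{-4}\right) + \frac{1}{2 \left(-7\right)} = \left(36 - - \frac{1}{4}\right) + \frac{1}{2} \left(- \frac{1}{7}\right) = \left(36 + \frac{1}{4}\right) - \frac{1}{14} = \frac{145}{4} - \frac{1}{14} = \frac{1013}{28}$)
$-19649 - K{\left(-164 \right)} = -19649 - \frac{1013}{28} = - \frac{551185}{28}$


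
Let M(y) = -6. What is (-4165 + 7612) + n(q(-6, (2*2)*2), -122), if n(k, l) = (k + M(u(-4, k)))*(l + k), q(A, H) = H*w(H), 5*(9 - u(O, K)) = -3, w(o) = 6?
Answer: 339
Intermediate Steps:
u(O, K) = 48/5 (u(O, K) = 9 - 1/5*(-3) = 9 + 3/5 = 48/5)
q(A, H) = 6*H (q(A, H) = H*6 = 6*H)
n(k, l) = (-6 + k)*(k + l) (n(k, l) = (k - 6)*(l + k) = (-6 + k)*(k + l))
(-4165 + 7612) + n(q(-6, (2*2)*2), -122) = (-4165 + 7612) + ((6*((2*2)*2))**2 - 36*(2*2)*2 - 6*(-122) + (6*((2*2)*2))*(-122)) = 3447 + ((6*(4*2))**2 - 36*4*2 + 732 + (6*(4*2))*(-122)) = 3447 + ((6*8)**2 - 36*8 + 732 + (6*8)*(-122)) = 3447 + (48**2 - 6*48 + 732 + 48*(-122)) = 3447 + (2304 - 288 + 732 - 5856) = 3447 - 3108 = 339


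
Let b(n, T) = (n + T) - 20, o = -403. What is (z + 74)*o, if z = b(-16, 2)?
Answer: -16120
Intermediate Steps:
b(n, T) = -20 + T + n (b(n, T) = (T + n) - 20 = -20 + T + n)
z = -34 (z = -20 + 2 - 16 = -34)
(z + 74)*o = (-34 + 74)*(-403) = 40*(-403) = -16120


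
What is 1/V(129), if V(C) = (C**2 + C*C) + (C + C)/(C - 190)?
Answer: 61/2029944 ≈ 3.0050e-5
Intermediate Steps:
V(C) = 2*C**2 + 2*C/(-190 + C) (V(C) = (C**2 + C**2) + (2*C)/(-190 + C) = 2*C**2 + 2*C/(-190 + C))
1/V(129) = 1/(2*129*(1 + 129**2 - 190*129)/(-190 + 129)) = 1/(2*129*(1 + 16641 - 24510)/(-61)) = 1/(2*129*(-1/61)*(-7868)) = 1/(2029944/61) = 61/2029944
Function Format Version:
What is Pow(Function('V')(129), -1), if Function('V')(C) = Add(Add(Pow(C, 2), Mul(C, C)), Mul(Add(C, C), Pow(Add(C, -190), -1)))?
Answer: Rational(61, 2029944) ≈ 3.0050e-5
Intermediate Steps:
Function('V')(C) = Add(Mul(2, Pow(C, 2)), Mul(2, C, Pow(Add(-190, C), -1))) (Function('V')(C) = Add(Add(Pow(C, 2), Pow(C, 2)), Mul(Mul(2, C), Pow(Add(-190, C), -1))) = Add(Mul(2, Pow(C, 2)), Mul(2, C, Pow(Add(-190, C), -1))))
Pow(Function('V')(129), -1) = Pow(Mul(2, 129, Pow(Add(-190, 129), -1), Add(1, Pow(129, 2), Mul(-190, 129))), -1) = Pow(Mul(2, 129, Pow(-61, -1), Add(1, 16641, -24510)), -1) = Pow(Mul(2, 129, Rational(-1, 61), -7868), -1) = Pow(Rational(2029944, 61), -1) = Rational(61, 2029944)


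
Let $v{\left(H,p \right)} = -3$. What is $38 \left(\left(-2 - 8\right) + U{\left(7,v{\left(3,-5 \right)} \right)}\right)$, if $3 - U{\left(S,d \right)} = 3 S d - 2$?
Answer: $2204$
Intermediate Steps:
$U{\left(S,d \right)} = 5 - 3 S d$ ($U{\left(S,d \right)} = 3 - \left(3 S d - 2\right) = 3 - \left(-2 + 3 S d\right) = 5 - 3 S d$)
$38 \left(\left(-2 - 8\right) + U{\left(7,v{\left(3,-5 \right)} \right)}\right) = 38 \left(\left(-2 - 8\right) - \left(-5 + 21 \left(-3\right)\right)\right) = 38 \left(-10 + \left(5 + 63\right)\right) = 38 \left(-10 + 68\right) = 38 \cdot 58 = 2204$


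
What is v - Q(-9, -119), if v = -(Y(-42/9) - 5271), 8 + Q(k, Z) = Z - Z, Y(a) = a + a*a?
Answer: 47357/9 ≈ 5261.9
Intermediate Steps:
Y(a) = a + a²
Q(k, Z) = -8 (Q(k, Z) = -8 + (Z - Z) = -8 + 0 = -8)
v = 47285/9 (v = -((-42/9)*(1 - 42/9) - 5271) = -((-42*⅑)*(1 - 42*⅑) - 5271) = -(-14*(1 - 14/3)/3 - 5271) = -(-14/3*(-11/3) - 5271) = -(154/9 - 5271) = -1*(-47285/9) = 47285/9 ≈ 5253.9)
v - Q(-9, -119) = 47285/9 - 1*(-8) = 47285/9 + 8 = 47357/9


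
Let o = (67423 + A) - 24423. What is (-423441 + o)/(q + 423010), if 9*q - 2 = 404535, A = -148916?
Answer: -4764213/4211627 ≈ -1.1312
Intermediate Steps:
o = -105916 (o = (67423 - 148916) - 24423 = -81493 - 24423 = -105916)
q = 404537/9 (q = 2/9 + (⅑)*404535 = 2/9 + 134845/3 = 404537/9 ≈ 44949.)
(-423441 + o)/(q + 423010) = (-423441 - 105916)/(404537/9 + 423010) = -529357/4211627/9 = -529357*9/4211627 = -4764213/4211627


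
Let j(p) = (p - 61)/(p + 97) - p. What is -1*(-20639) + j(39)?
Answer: 1400789/68 ≈ 20600.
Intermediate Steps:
j(p) = -p + (-61 + p)/(97 + p) (j(p) = (-61 + p)/(97 + p) - p = -p + (-61 + p)/(97 + p))
-1*(-20639) + j(39) = -1*(-20639) + (-61 - 1*39² - 96*39)/(97 + 39) = 20639 + (-61 - 1*1521 - 3744)/136 = 20639 + (-61 - 1521 - 3744)/136 = 20639 + (1/136)*(-5326) = 20639 - 2663/68 = 1400789/68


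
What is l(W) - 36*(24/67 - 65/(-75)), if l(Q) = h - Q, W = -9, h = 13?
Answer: -7402/335 ≈ -22.096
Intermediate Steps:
l(Q) = 13 - Q
l(W) - 36*(24/67 - 65/(-75)) = (13 - 1*(-9)) - 36*(24/67 - 65/(-75)) = (13 + 9) - 36*(24*(1/67) - 65*(-1/75)) = 22 - 36*(24/67 + 13/15) = 22 - 36*1231/1005 = 22 - 14772/335 = -7402/335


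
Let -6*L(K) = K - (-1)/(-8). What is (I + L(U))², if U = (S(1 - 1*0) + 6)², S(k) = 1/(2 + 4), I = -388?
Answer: 29017419025/186624 ≈ 1.5549e+5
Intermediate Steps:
S(k) = ⅙ (S(k) = 1/6 = ⅙)
U = 1369/36 (U = (⅙ + 6)² = (37/6)² = 1369/36 ≈ 38.028)
L(K) = 1/48 - K/6 (L(K) = -(K - (-1)/(-8))/6 = -(K - (-1)*(-1)/8)/6 = -(K - 1*⅛)/6 = -(K - ⅛)/6 = -(-⅛ + K)/6 = 1/48 - K/6)
(I + L(U))² = (-388 + (1/48 - ⅙*1369/36))² = (-388 + (1/48 - 1369/216))² = (-388 - 2729/432)² = (-170345/432)² = 29017419025/186624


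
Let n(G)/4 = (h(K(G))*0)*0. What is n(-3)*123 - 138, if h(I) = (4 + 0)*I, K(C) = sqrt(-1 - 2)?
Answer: -138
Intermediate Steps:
K(C) = I*sqrt(3) (K(C) = sqrt(-3) = I*sqrt(3))
h(I) = 4*I
n(G) = 0 (n(G) = 4*(((4*(I*sqrt(3)))*0)*0) = 4*(((4*I*sqrt(3))*0)*0) = 4*(0*0) = 4*0 = 0)
n(-3)*123 - 138 = 0*123 - 138 = 0 - 138 = -138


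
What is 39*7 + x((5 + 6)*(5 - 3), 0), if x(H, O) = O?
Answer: 273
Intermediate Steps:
39*7 + x((5 + 6)*(5 - 3), 0) = 39*7 + 0 = 273 + 0 = 273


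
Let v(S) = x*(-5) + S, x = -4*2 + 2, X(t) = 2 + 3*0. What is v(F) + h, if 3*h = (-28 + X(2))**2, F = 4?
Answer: 778/3 ≈ 259.33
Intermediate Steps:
X(t) = 2 (X(t) = 2 + 0 = 2)
x = -6 (x = -8 + 2 = -6)
h = 676/3 (h = (-28 + 2)**2/3 = (1/3)*(-26)**2 = (1/3)*676 = 676/3 ≈ 225.33)
v(S) = 30 + S (v(S) = -6*(-5) + S = 30 + S)
v(F) + h = (30 + 4) + 676/3 = 34 + 676/3 = 778/3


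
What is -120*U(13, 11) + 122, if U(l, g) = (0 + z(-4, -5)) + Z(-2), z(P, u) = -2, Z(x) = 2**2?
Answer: -118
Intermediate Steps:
Z(x) = 4
U(l, g) = 2 (U(l, g) = (0 - 2) + 4 = -2 + 4 = 2)
-120*U(13, 11) + 122 = -120*2 + 122 = -240 + 122 = -118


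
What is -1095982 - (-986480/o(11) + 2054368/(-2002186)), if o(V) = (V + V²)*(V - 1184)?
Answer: -3860994927243758/3522846267 ≈ -1.0960e+6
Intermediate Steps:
o(V) = (-1184 + V)*(V + V²) (o(V) = (V + V²)*(-1184 + V) = (-1184 + V)*(V + V²))
-1095982 - (-986480/o(11) + 2054368/(-2002186)) = -1095982 - (-986480*1/(11*(-1184 + 11² - 1183*11)) + 2054368/(-2002186)) = -1095982 - (-986480*1/(11*(-1184 + 121 - 13013)) + 2054368*(-1/2002186)) = -1095982 - (-986480/(11*(-14076)) - 1027184/1001093) = -1095982 - (-986480/(-154836) - 1027184/1001093) = -1095982 - (-986480*(-1/154836) - 1027184/1001093) = -1095982 - (22420/3519 - 1027184/1001093) = -1095982 - 1*18829844564/3522846267 = -1095982 - 18829844564/3522846267 = -3860994927243758/3522846267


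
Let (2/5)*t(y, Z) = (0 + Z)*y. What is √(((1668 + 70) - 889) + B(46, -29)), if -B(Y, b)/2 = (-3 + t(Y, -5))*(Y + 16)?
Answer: √72521 ≈ 269.30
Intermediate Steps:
t(y, Z) = 5*Z*y/2 (t(y, Z) = 5*((0 + Z)*y)/2 = 5*(Z*y)/2 = 5*Z*y/2)
B(Y, b) = -2*(-3 - 25*Y/2)*(16 + Y) (B(Y, b) = -2*(-3 + (5/2)*(-5)*Y)*(Y + 16) = -2*(-3 - 25*Y/2)*(16 + Y))
√(((1668 + 70) - 889) + B(46, -29)) = √(((1668 + 70) - 889) + (96 + 25*46² + 406*46)) = √((1738 - 889) + (96 + 25*2116 + 18676)) = √(849 + (96 + 52900 + 18676)) = √(849 + 71672) = √72521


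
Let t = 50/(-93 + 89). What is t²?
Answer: 625/4 ≈ 156.25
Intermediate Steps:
t = -25/2 (t = 50/(-4) = 50*(-¼) = -25/2 ≈ -12.500)
t² = (-25/2)² = 625/4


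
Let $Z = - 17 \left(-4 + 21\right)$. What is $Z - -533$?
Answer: $244$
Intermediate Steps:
$Z = -289$ ($Z = \left(-17\right) 17 = -289$)
$Z - -533 = -289 - -533 = -289 + 533 = 244$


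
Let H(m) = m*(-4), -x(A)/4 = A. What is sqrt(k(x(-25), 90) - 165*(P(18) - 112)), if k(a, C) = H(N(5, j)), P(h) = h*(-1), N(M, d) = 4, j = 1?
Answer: sqrt(21434) ≈ 146.40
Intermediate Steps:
x(A) = -4*A
P(h) = -h
H(m) = -4*m
k(a, C) = -16 (k(a, C) = -4*4 = -16)
sqrt(k(x(-25), 90) - 165*(P(18) - 112)) = sqrt(-16 - 165*(-1*18 - 112)) = sqrt(-16 - 165*(-18 - 112)) = sqrt(-16 - 165*(-130)) = sqrt(-16 + 21450) = sqrt(21434)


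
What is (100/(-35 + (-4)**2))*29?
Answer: -2900/19 ≈ -152.63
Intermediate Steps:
(100/(-35 + (-4)**2))*29 = (100/(-35 + 16))*29 = (100/(-19))*29 = (100*(-1/19))*29 = -100/19*29 = -2900/19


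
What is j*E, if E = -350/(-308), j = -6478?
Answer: -80975/11 ≈ -7361.4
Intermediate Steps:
E = 25/22 (E = -350*(-1/308) = 25/22 ≈ 1.1364)
j*E = -6478*25/22 = -80975/11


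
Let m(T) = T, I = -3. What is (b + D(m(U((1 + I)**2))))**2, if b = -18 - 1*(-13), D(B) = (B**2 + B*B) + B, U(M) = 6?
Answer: 5329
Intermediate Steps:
D(B) = B + 2*B**2 (D(B) = (B**2 + B**2) + B = 2*B**2 + B = B + 2*B**2)
b = -5 (b = -18 + 13 = -5)
(b + D(m(U((1 + I)**2))))**2 = (-5 + 6*(1 + 2*6))**2 = (-5 + 6*(1 + 12))**2 = (-5 + 6*13)**2 = (-5 + 78)**2 = 73**2 = 5329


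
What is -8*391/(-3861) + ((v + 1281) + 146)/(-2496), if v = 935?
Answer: -16823/123552 ≈ -0.13616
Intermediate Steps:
-8*391/(-3861) + ((v + 1281) + 146)/(-2496) = -8*391/(-3861) + ((935 + 1281) + 146)/(-2496) = -3128*(-1/3861) + (2216 + 146)*(-1/2496) = 3128/3861 + 2362*(-1/2496) = 3128/3861 - 1181/1248 = -16823/123552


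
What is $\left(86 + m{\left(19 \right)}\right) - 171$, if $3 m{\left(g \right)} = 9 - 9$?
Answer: $-85$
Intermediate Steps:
$m{\left(g \right)} = 0$ ($m{\left(g \right)} = \frac{9 - 9}{3} = \frac{1}{3} \cdot 0 = 0$)
$\left(86 + m{\left(19 \right)}\right) - 171 = \left(86 + 0\right) - 171 = 86 - 171 = -85$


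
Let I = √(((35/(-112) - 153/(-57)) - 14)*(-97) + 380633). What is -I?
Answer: -√2205051213/76 ≈ -617.87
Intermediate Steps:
I = √2205051213/76 (I = √(((35*(-1/112) - 153*(-1/57)) - 14)*(-97) + 380633) = √(((-5/16 + 51/19) - 14)*(-97) + 380633) = √((721/304 - 14)*(-97) + 380633) = √(-3535/304*(-97) + 380633) = √(342895/304 + 380633) = √(116055327/304) = √2205051213/76 ≈ 617.87)
-I = -√2205051213/76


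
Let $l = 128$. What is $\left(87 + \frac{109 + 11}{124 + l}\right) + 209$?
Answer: $\frac{6226}{21} \approx 296.48$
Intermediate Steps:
$\left(87 + \frac{109 + 11}{124 + l}\right) + 209 = \left(87 + \frac{109 + 11}{124 + 128}\right) + 209 = \left(87 + \frac{120}{252}\right) + 209 = \left(87 + 120 \cdot \frac{1}{252}\right) + 209 = \left(87 + \frac{10}{21}\right) + 209 = \frac{1837}{21} + 209 = \frac{6226}{21}$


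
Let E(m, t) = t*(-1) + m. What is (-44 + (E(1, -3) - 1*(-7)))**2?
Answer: 1089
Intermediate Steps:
E(m, t) = m - t (E(m, t) = -t + m = m - t)
(-44 + (E(1, -3) - 1*(-7)))**2 = (-44 + ((1 - 1*(-3)) - 1*(-7)))**2 = (-44 + ((1 + 3) + 7))**2 = (-44 + (4 + 7))**2 = (-44 + 11)**2 = (-33)**2 = 1089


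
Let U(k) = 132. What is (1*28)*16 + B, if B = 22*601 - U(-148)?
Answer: 13538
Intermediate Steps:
B = 13090 (B = 22*601 - 1*132 = 13222 - 132 = 13090)
(1*28)*16 + B = (1*28)*16 + 13090 = 28*16 + 13090 = 448 + 13090 = 13538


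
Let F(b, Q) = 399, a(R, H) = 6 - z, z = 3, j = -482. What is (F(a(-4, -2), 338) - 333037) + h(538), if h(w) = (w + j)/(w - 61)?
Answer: -158668270/477 ≈ -3.3264e+5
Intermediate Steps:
a(R, H) = 3 (a(R, H) = 6 - 1*3 = 6 - 3 = 3)
h(w) = (-482 + w)/(-61 + w) (h(w) = (w - 482)/(w - 61) = (-482 + w)/(-61 + w))
(F(a(-4, -2), 338) - 333037) + h(538) = (399 - 333037) + (-482 + 538)/(-61 + 538) = -332638 + 56/477 = -158668270/477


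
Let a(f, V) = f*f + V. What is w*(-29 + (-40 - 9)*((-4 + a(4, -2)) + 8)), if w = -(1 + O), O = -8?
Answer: -6377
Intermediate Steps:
a(f, V) = V + f² (a(f, V) = f² + V = V + f²)
w = 7 (w = -(1 - 8) = -1*(-7) = 7)
w*(-29 + (-40 - 9)*((-4 + a(4, -2)) + 8)) = 7*(-29 + (-40 - 9)*((-4 + (-2 + 4²)) + 8)) = 7*(-29 - 49*((-4 + (-2 + 16)) + 8)) = 7*(-29 - 49*((-4 + 14) + 8)) = 7*(-29 - 49*(10 + 8)) = 7*(-29 - 49*18) = 7*(-29 - 882) = 7*(-911) = -6377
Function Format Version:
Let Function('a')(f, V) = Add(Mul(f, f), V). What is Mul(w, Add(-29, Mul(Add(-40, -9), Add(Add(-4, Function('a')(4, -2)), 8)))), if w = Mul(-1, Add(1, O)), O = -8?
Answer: -6377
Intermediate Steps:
Function('a')(f, V) = Add(V, Pow(f, 2)) (Function('a')(f, V) = Add(Pow(f, 2), V) = Add(V, Pow(f, 2)))
w = 7 (w = Mul(-1, Add(1, -8)) = Mul(-1, -7) = 7)
Mul(w, Add(-29, Mul(Add(-40, -9), Add(Add(-4, Function('a')(4, -2)), 8)))) = Mul(7, Add(-29, Mul(Add(-40, -9), Add(Add(-4, Add(-2, Pow(4, 2))), 8)))) = Mul(7, Add(-29, Mul(-49, Add(Add(-4, Add(-2, 16)), 8)))) = Mul(7, Add(-29, Mul(-49, Add(Add(-4, 14), 8)))) = Mul(7, Add(-29, Mul(-49, Add(10, 8)))) = Mul(7, Add(-29, Mul(-49, 18))) = Mul(7, Add(-29, -882)) = Mul(7, -911) = -6377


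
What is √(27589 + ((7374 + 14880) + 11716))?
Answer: √61559 ≈ 248.11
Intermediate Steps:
√(27589 + ((7374 + 14880) + 11716)) = √(27589 + (22254 + 11716)) = √(27589 + 33970) = √61559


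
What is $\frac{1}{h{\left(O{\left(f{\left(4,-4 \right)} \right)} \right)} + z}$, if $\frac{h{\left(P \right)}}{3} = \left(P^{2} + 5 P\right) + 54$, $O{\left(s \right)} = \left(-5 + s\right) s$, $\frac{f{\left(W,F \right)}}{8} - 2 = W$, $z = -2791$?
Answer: $\frac{1}{12808619} \approx 7.8072 \cdot 10^{-8}$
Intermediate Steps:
$f{\left(W,F \right)} = 16 + 8 W$
$O{\left(s \right)} = s \left(-5 + s\right)$
$h{\left(P \right)} = 162 + 3 P^{2} + 15 P$ ($h{\left(P \right)} = 3 \left(\left(P^{2} + 5 P\right) + 54\right) = 3 \left(54 + P^{2} + 5 P\right) = 162 + 3 P^{2} + 15 P$)
$\frac{1}{h{\left(O{\left(f{\left(4,-4 \right)} \right)} \right)} + z} = \frac{1}{\left(162 + 3 \left(\left(16 + 8 \cdot 4\right) \left(-5 + \left(16 + 8 \cdot 4\right)\right)\right)^{2} + 15 \left(16 + 8 \cdot 4\right) \left(-5 + \left(16 + 8 \cdot 4\right)\right)\right) - 2791} = \frac{1}{\left(162 + 3 \left(\left(16 + 32\right) \left(-5 + \left(16 + 32\right)\right)\right)^{2} + 15 \left(16 + 32\right) \left(-5 + \left(16 + 32\right)\right)\right) - 2791} = \frac{1}{\left(162 + 3 \left(48 \left(-5 + 48\right)\right)^{2} + 15 \cdot 48 \left(-5 + 48\right)\right) - 2791} = \frac{1}{\left(162 + 3 \left(48 \cdot 43\right)^{2} + 15 \cdot 48 \cdot 43\right) - 2791} = \frac{1}{\left(162 + 3 \cdot 2064^{2} + 15 \cdot 2064\right) - 2791} = \frac{1}{\left(162 + 3 \cdot 4260096 + 30960\right) - 2791} = \frac{1}{\left(162 + 12780288 + 30960\right) - 2791} = \frac{1}{12811410 - 2791} = \frac{1}{12808619}$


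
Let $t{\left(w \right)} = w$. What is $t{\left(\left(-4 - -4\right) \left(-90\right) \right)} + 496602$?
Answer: $496602$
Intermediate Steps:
$t{\left(\left(-4 - -4\right) \left(-90\right) \right)} + 496602 = \left(-4 - -4\right) \left(-90\right) + 496602 = \left(-4 + 4\right) \left(-90\right) + 496602 = 0 \left(-90\right) + 496602 = 0 + 496602 = 496602$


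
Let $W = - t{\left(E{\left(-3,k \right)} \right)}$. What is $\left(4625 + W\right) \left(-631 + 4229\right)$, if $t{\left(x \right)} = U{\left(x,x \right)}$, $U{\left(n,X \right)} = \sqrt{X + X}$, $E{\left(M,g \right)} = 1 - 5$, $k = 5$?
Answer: $16640750 - 7196 i \sqrt{2} \approx 1.6641 \cdot 10^{7} - 10177.0 i$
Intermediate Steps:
$E{\left(M,g \right)} = -4$
$U{\left(n,X \right)} = \sqrt{2} \sqrt{X}$ ($U{\left(n,X \right)} = \sqrt{2 X} = \sqrt{2} \sqrt{X}$)
$t{\left(x \right)} = \sqrt{2} \sqrt{x}$
$W = - 2 i \sqrt{2}$ ($W = - \sqrt{2} \sqrt{-4} = - \sqrt{2} \cdot 2 i = - 2 i \sqrt{2} \approx - 2.8284 i$)
$\left(4625 + W\right) \left(-631 + 4229\right) = \left(4625 - 2 i \sqrt{2}\right) \left(-631 + 4229\right) = \left(4625 - 2 i \sqrt{2}\right) 3598 = 16640750 - 7196 i \sqrt{2}$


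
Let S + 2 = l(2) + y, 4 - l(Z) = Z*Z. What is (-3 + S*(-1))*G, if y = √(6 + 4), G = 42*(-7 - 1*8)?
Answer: 630 + 630*√10 ≈ 2622.2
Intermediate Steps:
l(Z) = 4 - Z² (l(Z) = 4 - Z*Z = 4 - Z²)
G = -630 (G = 42*(-7 - 8) = 42*(-15) = -630)
y = √10 ≈ 3.1623
S = -2 + √10 (S = -2 + ((4 - 1*2²) + √10) = -2 + ((4 - 1*4) + √10) = -2 + ((4 - 4) + √10) = -2 + (0 + √10) = -2 + √10 ≈ 1.1623)
(-3 + S*(-1))*G = (-3 + (-2 + √10)*(-1))*(-630) = (-3 + (2 - √10))*(-630) = (-1 - √10)*(-630) = 630 + 630*√10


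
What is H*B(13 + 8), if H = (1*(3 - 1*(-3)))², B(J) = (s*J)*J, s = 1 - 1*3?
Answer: -31752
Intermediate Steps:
s = -2 (s = 1 - 3 = -2)
B(J) = -2*J² (B(J) = (-2*J)*J = -2*J²)
H = 36 (H = (1*(3 + 3))² = (1*6)² = 6² = 36)
H*B(13 + 8) = 36*(-2*(13 + 8)²) = 36*(-2*21²) = 36*(-2*441) = 36*(-882) = -31752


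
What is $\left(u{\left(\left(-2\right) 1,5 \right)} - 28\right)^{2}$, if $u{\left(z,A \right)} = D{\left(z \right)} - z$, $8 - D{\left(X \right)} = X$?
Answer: $256$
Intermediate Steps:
$D{\left(X \right)} = 8 - X$
$u{\left(z,A \right)} = 8 - 2 z$ ($u{\left(z,A \right)} = \left(8 - z\right) - z = 8 - 2 z$)
$\left(u{\left(\left(-2\right) 1,5 \right)} - 28\right)^{2} = \left(\left(8 - 2 \left(\left(-2\right) 1\right)\right) - 28\right)^{2} = \left(\left(8 - -4\right) - 28\right)^{2} = \left(\left(8 + 4\right) - 28\right)^{2} = \left(12 - 28\right)^{2} = \left(-16\right)^{2} = 256$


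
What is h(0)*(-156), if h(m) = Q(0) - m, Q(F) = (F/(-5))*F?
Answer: 0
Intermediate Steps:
Q(F) = -F²/5 (Q(F) = (F*(-⅕))*F = (-F/5)*F = -F²/5)
h(m) = -m (h(m) = -⅕*0² - m = -⅕*0 - m = 0 - m = -m)
h(0)*(-156) = -1*0*(-156) = 0*(-156) = 0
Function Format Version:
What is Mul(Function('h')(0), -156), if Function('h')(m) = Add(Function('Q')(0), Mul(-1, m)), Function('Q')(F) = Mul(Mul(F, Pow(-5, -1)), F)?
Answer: 0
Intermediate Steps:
Function('Q')(F) = Mul(Rational(-1, 5), Pow(F, 2)) (Function('Q')(F) = Mul(Mul(F, Rational(-1, 5)), F) = Mul(Mul(Rational(-1, 5), F), F) = Mul(Rational(-1, 5), Pow(F, 2)))
Function('h')(m) = Mul(-1, m) (Function('h')(m) = Add(Mul(Rational(-1, 5), Pow(0, 2)), Mul(-1, m)) = Add(Mul(Rational(-1, 5), 0), Mul(-1, m)) = Add(0, Mul(-1, m)) = Mul(-1, m))
Mul(Function('h')(0), -156) = Mul(Mul(-1, 0), -156) = Mul(0, -156) = 0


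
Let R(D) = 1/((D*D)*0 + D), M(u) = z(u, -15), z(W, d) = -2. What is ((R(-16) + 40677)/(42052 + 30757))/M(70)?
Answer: -650831/2329888 ≈ -0.27934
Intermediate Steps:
M(u) = -2
R(D) = 1/D (R(D) = 1/(D²*0 + D) = 1/(0 + D) = 1/D)
((R(-16) + 40677)/(42052 + 30757))/M(70) = ((1/(-16) + 40677)/(42052 + 30757))/(-2) = ((-1/16 + 40677)/72809)*(-½) = ((650831/16)*(1/72809))*(-½) = (650831/1164944)*(-½) = -650831/2329888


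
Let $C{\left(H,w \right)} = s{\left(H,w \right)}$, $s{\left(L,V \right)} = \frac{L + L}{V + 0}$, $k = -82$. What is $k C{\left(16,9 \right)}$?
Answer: $- \frac{2624}{9} \approx -291.56$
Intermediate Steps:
$s{\left(L,V \right)} = \frac{2 L}{V}$
$C{\left(H,w \right)} = \frac{2 H}{w}$
$k C{\left(16,9 \right)} = - 82 \cdot 2 \cdot 16 \cdot \frac{1}{9} = \left(-82\right) \frac{32}{9} = - \frac{2624}{9}$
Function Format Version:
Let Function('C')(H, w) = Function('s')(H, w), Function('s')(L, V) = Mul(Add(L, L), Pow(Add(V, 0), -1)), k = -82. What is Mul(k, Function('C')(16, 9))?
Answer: Rational(-2624, 9) ≈ -291.56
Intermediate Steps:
Function('s')(L, V) = Mul(2, L, Pow(V, -1)) (Function('s')(L, V) = Mul(Mul(2, L), Pow(V, -1)) = Mul(2, L, Pow(V, -1)))
Function('C')(H, w) = Mul(2, H, Pow(w, -1))
Mul(k, Function('C')(16, 9)) = Mul(-82, Mul(2, 16, Pow(9, -1))) = Mul(-82, Mul(2, 16, Rational(1, 9))) = Mul(-82, Rational(32, 9)) = Rational(-2624, 9)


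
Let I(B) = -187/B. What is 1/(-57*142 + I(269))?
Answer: -269/2177473 ≈ -0.00012354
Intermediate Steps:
1/(-57*142 + I(269)) = 1/(-57*142 - 187/269) = 1/(-8094 - 187*1/269) = 1/(-8094 - 187/269) = 1/(-2177473/269) = -269/2177473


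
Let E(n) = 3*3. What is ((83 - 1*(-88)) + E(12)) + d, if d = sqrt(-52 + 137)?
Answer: 180 + sqrt(85) ≈ 189.22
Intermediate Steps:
E(n) = 9
d = sqrt(85) ≈ 9.2195
((83 - 1*(-88)) + E(12)) + d = ((83 - 1*(-88)) + 9) + sqrt(85) = ((83 + 88) + 9) + sqrt(85) = (171 + 9) + sqrt(85) = 180 + sqrt(85)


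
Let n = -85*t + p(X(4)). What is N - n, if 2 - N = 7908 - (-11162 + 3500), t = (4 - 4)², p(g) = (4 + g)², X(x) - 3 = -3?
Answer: -15584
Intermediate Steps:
X(x) = 0 (X(x) = 3 - 3 = 0)
t = 0 (t = 0² = 0)
n = 16 (n = -85*0 + (4 + 0)² = 0 + 4² = 0 + 16 = 16)
N = -15568 (N = 2 - (7908 - (-11162 + 3500)) = 2 - (7908 - 1*(-7662)) = 2 - (7908 + 7662) = 2 - 1*15570 = 2 - 15570 = -15568)
N - n = -15568 - 1*16 = -15568 - 16 = -15584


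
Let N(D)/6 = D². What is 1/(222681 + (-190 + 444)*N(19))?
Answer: 1/772845 ≈ 1.2939e-6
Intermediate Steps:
N(D) = 6*D²
1/(222681 + (-190 + 444)*N(19)) = 1/(222681 + (-190 + 444)*(6*19²)) = 1/(222681 + 254*(6*361)) = 1/(222681 + 254*2166) = 1/(222681 + 550164) = 1/772845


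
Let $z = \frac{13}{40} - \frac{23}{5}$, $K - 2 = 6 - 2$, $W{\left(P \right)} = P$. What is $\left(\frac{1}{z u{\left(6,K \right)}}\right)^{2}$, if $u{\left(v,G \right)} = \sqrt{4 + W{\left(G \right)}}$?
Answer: $\frac{160}{29241} \approx 0.0054718$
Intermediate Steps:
$K = 6$ ($K = 2 + \left(6 - 2\right) = 2 + 4 = 6$)
$u{\left(v,G \right)} = \sqrt{4 + G}$
$z = - \frac{171}{40}$ ($z = 13 \cdot \frac{1}{40} - \frac{23}{5} = \frac{13}{40} - \frac{23}{5} = - \frac{171}{40} \approx -4.275$)
$\left(\frac{1}{z u{\left(6,K \right)}}\right)^{2} = \left(\frac{1}{\left(- \frac{171}{40}\right) \sqrt{4 + 6}}\right)^{2} = \left(\frac{1}{\left(- \frac{171}{40}\right) \sqrt{10}}\right)^{2} = \left(- \frac{4 \sqrt{10}}{171}\right)^{2} = \frac{160}{29241}$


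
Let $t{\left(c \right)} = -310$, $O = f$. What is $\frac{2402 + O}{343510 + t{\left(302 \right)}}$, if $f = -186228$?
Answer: $- \frac{91913}{171600} \approx -0.53562$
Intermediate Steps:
$O = -186228$
$\frac{2402 + O}{343510 + t{\left(302 \right)}} = \frac{2402 - 186228}{343510 - 310} = - \frac{183826}{343200} = \left(-183826\right) \frac{1}{343200} = - \frac{91913}{171600}$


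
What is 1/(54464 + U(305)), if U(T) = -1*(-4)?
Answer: 1/54468 ≈ 1.8359e-5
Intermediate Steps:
U(T) = 4
1/(54464 + U(305)) = 1/(54464 + 4) = 1/54468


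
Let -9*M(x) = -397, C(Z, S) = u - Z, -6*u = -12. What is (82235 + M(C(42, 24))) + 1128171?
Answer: 10894051/9 ≈ 1.2105e+6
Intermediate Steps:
u = 2 (u = -1/6*(-12) = 2)
C(Z, S) = 2 - Z
M(x) = 397/9 (M(x) = -1/9*(-397) = 397/9)
(82235 + M(C(42, 24))) + 1128171 = (82235 + 397/9) + 1128171 = 740512/9 + 1128171 = 10894051/9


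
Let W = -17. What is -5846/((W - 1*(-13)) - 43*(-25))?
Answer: -5846/1071 ≈ -5.4585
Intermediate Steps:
-5846/((W - 1*(-13)) - 43*(-25)) = -5846/((-17 - 1*(-13)) - 43*(-25)) = -5846/((-17 + 13) + 1075) = -5846/(-4 + 1075) = -5846/1071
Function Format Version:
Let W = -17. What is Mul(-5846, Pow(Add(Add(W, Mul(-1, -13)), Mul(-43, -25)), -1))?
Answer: Rational(-5846, 1071) ≈ -5.4585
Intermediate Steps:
Mul(-5846, Pow(Add(Add(W, Mul(-1, -13)), Mul(-43, -25)), -1)) = Mul(-5846, Pow(Add(Add(-17, Mul(-1, -13)), Mul(-43, -25)), -1)) = Mul(-5846, Pow(Add(Add(-17, 13), 1075), -1)) = Mul(-5846, Pow(Add(-4, 1075), -1)) = Mul(-5846, Pow(1071, -1)) = Mul(-5846, Rational(1, 1071)) = Rational(-5846, 1071)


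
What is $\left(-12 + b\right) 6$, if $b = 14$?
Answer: $12$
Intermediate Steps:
$\left(-12 + b\right) 6 = \left(-12 + 14\right) 6 = 2 \cdot 6 = 12$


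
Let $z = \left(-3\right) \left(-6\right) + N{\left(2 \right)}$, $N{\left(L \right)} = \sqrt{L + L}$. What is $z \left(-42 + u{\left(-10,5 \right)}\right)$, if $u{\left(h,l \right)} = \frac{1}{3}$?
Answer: $- \frac{2500}{3} \approx -833.33$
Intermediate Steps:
$u{\left(h,l \right)} = \frac{1}{3}$
$N{\left(L \right)} = \sqrt{2} \sqrt{L}$ ($N{\left(L \right)} = \sqrt{2 L} = \sqrt{2} \sqrt{L}$)
$z = 20$ ($z = \left(-3\right) \left(-6\right) + \sqrt{2} \sqrt{2} = 18 + 2 = 20$)
$z \left(-42 + u{\left(-10,5 \right)}\right) = 20 \left(-42 + \frac{1}{3}\right) = 20 \left(- \frac{125}{3}\right) = - \frac{2500}{3}$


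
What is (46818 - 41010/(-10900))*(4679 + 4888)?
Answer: 488258742807/1090 ≈ 4.4794e+8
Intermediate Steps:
(46818 - 41010/(-10900))*(4679 + 4888) = (46818 - 41010*(-1/10900))*9567 = (46818 + 4101/1090)*9567 = (51035721/1090)*9567 = 488258742807/1090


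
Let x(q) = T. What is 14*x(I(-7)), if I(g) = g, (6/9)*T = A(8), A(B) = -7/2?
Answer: -147/2 ≈ -73.500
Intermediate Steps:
A(B) = -7/2 (A(B) = -7*½ = -7/2)
T = -21/4 (T = (3/2)*(-7/2) = -21/4 ≈ -5.2500)
x(q) = -21/4
14*x(I(-7)) = 14*(-21/4) = -147/2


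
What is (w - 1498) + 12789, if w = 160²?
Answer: 36891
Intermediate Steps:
w = 25600
(w - 1498) + 12789 = (25600 - 1498) + 12789 = 24102 + 12789 = 36891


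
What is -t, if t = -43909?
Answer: 43909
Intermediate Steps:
-t = -1*(-43909) = 43909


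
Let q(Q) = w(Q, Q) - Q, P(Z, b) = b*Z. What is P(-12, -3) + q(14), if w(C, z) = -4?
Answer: 18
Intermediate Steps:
P(Z, b) = Z*b
q(Q) = -4 - Q
P(-12, -3) + q(14) = -12*(-3) + (-4 - 1*14) = 36 + (-4 - 14) = 36 - 18 = 18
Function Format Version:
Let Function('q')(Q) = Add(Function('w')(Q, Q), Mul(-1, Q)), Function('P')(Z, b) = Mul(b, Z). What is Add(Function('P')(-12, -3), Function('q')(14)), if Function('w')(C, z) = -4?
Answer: 18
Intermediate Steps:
Function('P')(Z, b) = Mul(Z, b)
Function('q')(Q) = Add(-4, Mul(-1, Q))
Add(Function('P')(-12, -3), Function('q')(14)) = Add(Mul(-12, -3), Add(-4, Mul(-1, 14))) = Add(36, Add(-4, -14)) = Add(36, -18) = 18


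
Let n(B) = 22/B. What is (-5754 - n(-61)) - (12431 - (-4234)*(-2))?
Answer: -592715/61 ≈ -9716.6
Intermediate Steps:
(-5754 - n(-61)) - (12431 - (-4234)*(-2)) = (-5754 - 22/(-61)) - (12431 - (-4234)*(-2)) = (-5754 - 22*(-1)/61) - (12431 - 1*8468) = (-5754 - 1*(-22/61)) - (12431 - 8468) = (-5754 + 22/61) - 1*3963 = -350972/61 - 3963 = -592715/61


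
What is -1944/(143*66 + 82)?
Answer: -243/1190 ≈ -0.20420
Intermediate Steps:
-1944/(143*66 + 82) = -1944/(9438 + 82) = -1944/9520 = -1944*1/9520 = -243/1190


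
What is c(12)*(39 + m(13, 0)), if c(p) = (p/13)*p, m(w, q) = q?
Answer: 432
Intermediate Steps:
c(p) = p**2/13 (c(p) = (p*(1/13))*p = (p/13)*p = p**2/13)
c(12)*(39 + m(13, 0)) = ((1/13)*12**2)*(39 + 0) = ((1/13)*144)*39 = (144/13)*39 = 432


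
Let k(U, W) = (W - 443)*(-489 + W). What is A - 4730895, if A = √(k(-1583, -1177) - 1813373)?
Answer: -4730895 + √885547 ≈ -4.7300e+6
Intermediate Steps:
k(U, W) = (-489 + W)*(-443 + W) (k(U, W) = (-443 + W)*(-489 + W) = (-489 + W)*(-443 + W))
A = √885547 (A = √((216627 + (-1177)² - 932*(-1177)) - 1813373) = √((216627 + 1385329 + 1096964) - 1813373) = √(2698920 - 1813373) = √885547 ≈ 941.04)
A - 4730895 = √885547 - 4730895 = -4730895 + √885547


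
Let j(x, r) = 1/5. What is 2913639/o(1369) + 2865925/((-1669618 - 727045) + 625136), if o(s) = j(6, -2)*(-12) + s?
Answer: 25788367918240/12104843991 ≈ 2130.4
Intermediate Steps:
j(x, r) = ⅕
o(s) = -12/5 + s (o(s) = (⅕)*(-12) + s = -12/5 + s)
2913639/o(1369) + 2865925/((-1669618 - 727045) + 625136) = 2913639/(-12/5 + 1369) + 2865925/((-1669618 - 727045) + 625136) = 2913639/(6833/5) + 2865925/(-2396663 + 625136) = 2913639*(5/6833) + 2865925/(-1771527) = 14568195/6833 + 2865925*(-1/1771527) = 14568195/6833 - 2865925/1771527 = 25788367918240/12104843991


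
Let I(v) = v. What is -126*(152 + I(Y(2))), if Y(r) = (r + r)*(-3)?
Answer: -17640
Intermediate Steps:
Y(r) = -6*r (Y(r) = (2*r)*(-3) = -6*r)
-126*(152 + I(Y(2))) = -126*(152 - 6*2) = -126*(152 - 12) = -126*140 = -17640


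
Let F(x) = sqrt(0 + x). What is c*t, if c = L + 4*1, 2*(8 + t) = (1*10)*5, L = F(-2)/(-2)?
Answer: 68 - 17*I*sqrt(2)/2 ≈ 68.0 - 12.021*I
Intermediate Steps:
F(x) = sqrt(x)
L = -I*sqrt(2)/2 (L = sqrt(-2)/(-2) = (I*sqrt(2))*(-1/2) = -I*sqrt(2)/2 ≈ -0.70711*I)
t = 17 (t = -8 + ((1*10)*5)/2 = -8 + (10*5)/2 = -8 + (1/2)*50 = -8 + 25 = 17)
c = 4 - I*sqrt(2)/2 (c = -I*sqrt(2)/2 + 4*1 = -I*sqrt(2)/2 + 4 = 4 - I*sqrt(2)/2 ≈ 4.0 - 0.70711*I)
c*t = (4 - I*sqrt(2)/2)*17 = 68 - 17*I*sqrt(2)/2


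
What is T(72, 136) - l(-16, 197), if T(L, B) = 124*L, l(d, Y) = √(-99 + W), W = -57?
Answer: 8928 - 2*I*√39 ≈ 8928.0 - 12.49*I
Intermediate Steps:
l(d, Y) = 2*I*√39 (l(d, Y) = √(-99 - 57) = √(-156) = 2*I*√39)
T(72, 136) - l(-16, 197) = 124*72 - 2*I*√39 = 8928 - 2*I*√39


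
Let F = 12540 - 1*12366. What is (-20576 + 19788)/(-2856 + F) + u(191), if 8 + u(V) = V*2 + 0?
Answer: 501928/1341 ≈ 374.29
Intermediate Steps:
F = 174 (F = 12540 - 12366 = 174)
u(V) = -8 + 2*V (u(V) = -8 + (V*2 + 0) = -8 + (2*V + 0) = -8 + 2*V)
(-20576 + 19788)/(-2856 + F) + u(191) = (-20576 + 19788)/(-2856 + 174) + (-8 + 2*191) = -788/(-2682) + (-8 + 382) = -788*(-1/2682) + 374 = 394/1341 + 374 = 501928/1341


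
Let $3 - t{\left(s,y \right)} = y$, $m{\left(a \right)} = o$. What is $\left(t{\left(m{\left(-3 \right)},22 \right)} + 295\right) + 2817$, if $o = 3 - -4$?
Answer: $3093$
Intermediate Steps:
$o = 7$ ($o = 3 + 4 = 7$)
$m{\left(a \right)} = 7$
$t{\left(s,y \right)} = 3 - y$
$\left(t{\left(m{\left(-3 \right)},22 \right)} + 295\right) + 2817 = \left(\left(3 - 22\right) + 295\right) + 2817 = \left(-19 + 295\right) + 2817 = 276 + 2817 = 3093$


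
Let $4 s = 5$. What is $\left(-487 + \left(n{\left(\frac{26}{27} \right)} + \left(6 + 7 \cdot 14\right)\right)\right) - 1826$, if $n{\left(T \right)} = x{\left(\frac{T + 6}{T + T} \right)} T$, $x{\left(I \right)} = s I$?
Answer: $- \frac{119051}{54} \approx -2204.6$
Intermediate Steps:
$s = \frac{5}{4}$ ($s = \frac{1}{4} \cdot 5 = \frac{5}{4} \approx 1.25$)
$x{\left(I \right)} = \frac{5 I}{4}$
$n{\left(T \right)} = \frac{15}{4} + \frac{5 T}{8}$ ($n{\left(T \right)} = \frac{5 \frac{T + 6}{T + T}}{4} T = \frac{5 \frac{6 + T}{2 T}}{4} T = \frac{5 \left(6 + T\right)}{8 T} T = \frac{15}{4} + \frac{5 T}{8}$)
$\left(-487 + \left(n{\left(\frac{26}{27} \right)} + \left(6 + 7 \cdot 14\right)\right)\right) - 1826 = \left(-487 + \left(\left(\frac{15}{4} + \frac{5 \cdot \frac{26}{27}}{8}\right) + \left(6 + 7 \cdot 14\right)\right)\right) - 1826 = \left(-487 + \left(\left(\frac{15}{4} + \frac{5 \cdot 26 \cdot \frac{1}{27}}{8}\right) + \left(6 + 98\right)\right)\right) - 1826 = \left(-487 + \left(\left(\frac{15}{4} + \frac{5}{8} \cdot \frac{26}{27}\right) + 104\right)\right) - 1826 = \left(-487 + \left(\left(\frac{15}{4} + \frac{65}{108}\right) + 104\right)\right) - 1826 = \left(-487 + \left(\frac{235}{54} + 104\right)\right) - 1826 = \left(-487 + \frac{5851}{54}\right) - 1826 = - \frac{20447}{54} - 1826 = - \frac{119051}{54}$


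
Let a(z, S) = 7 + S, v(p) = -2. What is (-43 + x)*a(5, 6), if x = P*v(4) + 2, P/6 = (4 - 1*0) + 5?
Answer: -1937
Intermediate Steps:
P = 54 (P = 6*((4 - 1*0) + 5) = 6*((4 + 0) + 5) = 6*(4 + 5) = 6*9 = 54)
x = -106 (x = 54*(-2) + 2 = -108 + 2 = -106)
(-43 + x)*a(5, 6) = (-43 - 106)*(7 + 6) = -149*13 = -1937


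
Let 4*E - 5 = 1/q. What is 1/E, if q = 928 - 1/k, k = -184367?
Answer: 171092577/213911813 ≈ 0.79983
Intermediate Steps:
q = 171092577/184367 (q = 928 - 1/(-184367) = 928 - 1*(-1/184367) = 928 + 1/184367 = 171092577/184367 ≈ 928.00)
E = 213911813/171092577 (E = 5/4 + 1/(4*(171092577/184367)) = 5/4 + (1/4)*(184367/171092577) = 5/4 + 184367/684370308 = 213911813/171092577 ≈ 1.2503)
1/E = 1/(213911813/171092577) = 171092577/213911813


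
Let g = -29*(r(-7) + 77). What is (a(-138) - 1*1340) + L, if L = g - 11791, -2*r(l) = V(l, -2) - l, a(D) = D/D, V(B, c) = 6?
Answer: -30349/2 ≈ -15175.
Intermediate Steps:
a(D) = 1
r(l) = -3 + l/2 (r(l) = -(6 - l)/2 = -3 + l/2)
g = -4089/2 (g = -29*((-3 + (½)*(-7)) + 77) = -29*((-3 - 7/2) + 77) = -29*(-13/2 + 77) = -29*141/2 = -4089/2 ≈ -2044.5)
L = -27671/2 (L = -4089/2 - 11791 = -27671/2 ≈ -13836.)
(a(-138) - 1*1340) + L = (1 - 1*1340) - 27671/2 = (1 - 1340) - 27671/2 = -1339 - 27671/2 = -30349/2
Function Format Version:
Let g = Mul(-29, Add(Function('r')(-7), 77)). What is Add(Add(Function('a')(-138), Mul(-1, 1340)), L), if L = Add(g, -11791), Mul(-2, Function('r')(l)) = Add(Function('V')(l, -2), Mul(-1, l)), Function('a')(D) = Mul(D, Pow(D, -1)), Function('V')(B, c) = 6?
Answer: Rational(-30349, 2) ≈ -15175.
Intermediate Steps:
Function('a')(D) = 1
Function('r')(l) = Add(-3, Mul(Rational(1, 2), l)) (Function('r')(l) = Mul(Rational(-1, 2), Add(6, Mul(-1, l))) = Add(-3, Mul(Rational(1, 2), l)))
g = Rational(-4089, 2) (g = Mul(-29, Add(Add(-3, Mul(Rational(1, 2), -7)), 77)) = Mul(-29, Add(Add(-3, Rational(-7, 2)), 77)) = Mul(-29, Add(Rational(-13, 2), 77)) = Mul(-29, Rational(141, 2)) = Rational(-4089, 2) ≈ -2044.5)
L = Rational(-27671, 2) (L = Add(Rational(-4089, 2), -11791) = Rational(-27671, 2) ≈ -13836.)
Add(Add(Function('a')(-138), Mul(-1, 1340)), L) = Add(Add(1, Mul(-1, 1340)), Rational(-27671, 2)) = Add(Add(1, -1340), Rational(-27671, 2)) = Add(-1339, Rational(-27671, 2)) = Rational(-30349, 2)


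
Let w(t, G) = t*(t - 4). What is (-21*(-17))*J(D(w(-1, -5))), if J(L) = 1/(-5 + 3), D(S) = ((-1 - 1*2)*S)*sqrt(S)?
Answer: -357/2 ≈ -178.50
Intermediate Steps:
w(t, G) = t*(-4 + t)
D(S) = -3*S**(3/2) (D(S) = ((-1 - 2)*S)*sqrt(S) = (-3*S)*sqrt(S) = -3*S**(3/2))
J(L) = -1/2 (J(L) = 1/(-2) = -1/2)
(-21*(-17))*J(D(w(-1, -5))) = -21*(-17)*(-1/2) = 357*(-1/2) = -357/2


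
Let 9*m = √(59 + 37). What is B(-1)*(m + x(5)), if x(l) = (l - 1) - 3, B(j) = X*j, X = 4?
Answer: -4 - 16*√6/9 ≈ -8.3546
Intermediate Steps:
B(j) = 4*j
x(l) = -4 + l (x(l) = (-1 + l) - 3 = -4 + l)
m = 4*√6/9 (m = √(59 + 37)/9 = √96/9 = (4*√6)/9 = 4*√6/9 ≈ 1.0887)
B(-1)*(m + x(5)) = (4*(-1))*(4*√6/9 + (-4 + 5)) = -4*(4*√6/9 + 1) = -4*(1 + 4*√6/9) = -4 - 16*√6/9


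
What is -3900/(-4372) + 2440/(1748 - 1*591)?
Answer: 3794995/1264601 ≈ 3.0009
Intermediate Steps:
-3900/(-4372) + 2440/(1748 - 1*591) = -3900*(-1/4372) + 2440/(1748 - 591) = 975/1093 + 2440/1157 = 3794995/1264601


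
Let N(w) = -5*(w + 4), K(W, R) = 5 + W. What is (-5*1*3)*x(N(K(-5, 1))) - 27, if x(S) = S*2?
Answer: 573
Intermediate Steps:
N(w) = -20 - 5*w (N(w) = -5*(4 + w) = -20 - 5*w)
x(S) = 2*S
(-5*1*3)*x(N(K(-5, 1))) - 27 = (-5*1*3)*(2*(-20 - 5*(5 - 5))) - 27 = (-5*3)*(2*(-20 - 5*0)) - 27 = -30*(-20 + 0) - 27 = -30*(-20) - 27 = -15*(-40) - 27 = 600 - 27 = 573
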